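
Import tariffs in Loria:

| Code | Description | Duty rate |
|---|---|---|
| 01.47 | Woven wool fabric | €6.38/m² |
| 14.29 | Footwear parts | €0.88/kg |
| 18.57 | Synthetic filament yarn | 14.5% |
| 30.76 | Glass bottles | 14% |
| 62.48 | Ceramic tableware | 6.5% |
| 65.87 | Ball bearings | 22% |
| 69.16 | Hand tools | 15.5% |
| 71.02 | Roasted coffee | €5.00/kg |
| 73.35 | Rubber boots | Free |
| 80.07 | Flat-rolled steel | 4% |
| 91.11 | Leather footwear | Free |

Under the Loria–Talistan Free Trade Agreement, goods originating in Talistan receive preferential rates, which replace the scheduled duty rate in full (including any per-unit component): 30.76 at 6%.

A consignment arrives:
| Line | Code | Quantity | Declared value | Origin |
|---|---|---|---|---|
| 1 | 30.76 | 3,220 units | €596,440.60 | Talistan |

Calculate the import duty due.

Line 1 (30.76, Talistan, 3,220 units, €596,440.60):
Base rate for 30.76 is 14%.
Origin Talistan qualifies under the Loria–Talistan agreement and 30.76 is covered: preferential rate 6% applies instead.
Duty = €596,440.60 × 6% = €35,786.44.

€35,786.44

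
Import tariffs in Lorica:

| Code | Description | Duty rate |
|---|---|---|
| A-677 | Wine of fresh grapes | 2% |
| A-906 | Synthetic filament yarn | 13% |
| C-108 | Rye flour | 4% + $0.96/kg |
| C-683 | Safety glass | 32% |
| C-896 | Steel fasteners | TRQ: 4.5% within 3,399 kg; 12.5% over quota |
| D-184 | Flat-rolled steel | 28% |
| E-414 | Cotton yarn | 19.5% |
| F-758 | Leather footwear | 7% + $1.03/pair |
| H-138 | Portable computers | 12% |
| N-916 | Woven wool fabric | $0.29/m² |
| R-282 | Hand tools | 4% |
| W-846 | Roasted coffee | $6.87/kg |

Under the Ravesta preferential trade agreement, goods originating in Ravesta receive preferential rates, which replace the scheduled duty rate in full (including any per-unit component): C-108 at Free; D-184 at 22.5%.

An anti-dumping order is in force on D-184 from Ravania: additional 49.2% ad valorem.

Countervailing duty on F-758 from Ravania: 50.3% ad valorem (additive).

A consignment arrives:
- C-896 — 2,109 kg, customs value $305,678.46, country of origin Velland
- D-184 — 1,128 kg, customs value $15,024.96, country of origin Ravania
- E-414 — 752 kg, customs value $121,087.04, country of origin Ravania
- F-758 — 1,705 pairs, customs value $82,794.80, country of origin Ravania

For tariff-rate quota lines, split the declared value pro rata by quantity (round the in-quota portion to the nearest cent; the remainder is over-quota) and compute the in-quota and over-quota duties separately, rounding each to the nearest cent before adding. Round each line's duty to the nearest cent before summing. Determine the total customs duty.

$98,164.34

Line 1 (C-896, Velland, 2,109 kg, $305,678.46):
Code C-896 is under a tariff-rate quota (threshold 3,399 kg). Quantity 2,109 kg is within the quota, so the in-quota rate 4.5% applies to the full value.
Duty = $305,678.46 × 4.5% = $13,755.53.
Line 2 (D-184, Ravania, 1,128 kg, $15,024.96):
Base rate for D-184 is 28%.
D-184 has an FTA preferential rate, but origin Ravania is not Ravesta; base rate stands.
Additional duty on D-184 from Ravania: +49.2%. Applied ad valorem rate: 28% + 49.2% = 77.2%.
Duty = $15,024.96 × 77.2% = $11,599.27.
Line 3 (E-414, Ravania, 752 kg, $121,087.04):
Base rate for E-414 is 19.5%.
Duty = $121,087.04 × 19.5% = $23,611.97.
Line 4 (F-758, Ravania, 1,705 pairs, $82,794.80):
Base rate for F-758 is 7% + $1.03/pair.
Additional duty on F-758 from Ravania: +50.3%. Applied ad valorem rate: 7% + 50.3% = 57.3%.
Duty = $82,794.80 × 57.3% + 1,705 × $1.03 = $49,197.57.
Total = $13,755.53 + $11,599.27 + $23,611.97 + $49,197.57 = $98,164.34.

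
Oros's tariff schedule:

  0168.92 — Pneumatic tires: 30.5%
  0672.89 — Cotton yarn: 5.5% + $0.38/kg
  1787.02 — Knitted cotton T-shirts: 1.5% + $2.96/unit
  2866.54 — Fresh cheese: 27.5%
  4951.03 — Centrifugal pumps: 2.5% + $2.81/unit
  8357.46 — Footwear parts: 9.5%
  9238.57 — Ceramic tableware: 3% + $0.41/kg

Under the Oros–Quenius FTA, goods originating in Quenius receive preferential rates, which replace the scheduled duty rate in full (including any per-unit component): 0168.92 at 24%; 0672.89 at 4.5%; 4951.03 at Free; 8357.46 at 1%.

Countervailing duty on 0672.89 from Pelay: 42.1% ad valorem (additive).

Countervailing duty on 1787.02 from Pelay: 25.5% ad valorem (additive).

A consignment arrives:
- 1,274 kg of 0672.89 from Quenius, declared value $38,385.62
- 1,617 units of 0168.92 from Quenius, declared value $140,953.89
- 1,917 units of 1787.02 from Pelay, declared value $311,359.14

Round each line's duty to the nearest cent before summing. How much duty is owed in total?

Line 1 (0672.89, Quenius, 1,274 kg, $38,385.62):
Base rate for 0672.89 is 5.5% + $0.38/kg.
Origin Quenius qualifies under the Oros–Quenius agreement and 0672.89 is covered: preferential rate 4.5% applies instead.
The additional-duty order on 0672.89 targets Pelay, not Quenius; it does not apply.
Duty = $38,385.62 × 4.5% = $1,727.35.
Line 2 (0168.92, Quenius, 1,617 units, $140,953.89):
Base rate for 0168.92 is 30.5%.
Origin Quenius qualifies under the Oros–Quenius agreement and 0168.92 is covered: preferential rate 24% applies instead.
Duty = $140,953.89 × 24% = $33,828.93.
Line 3 (1787.02, Pelay, 1,917 units, $311,359.14):
Base rate for 1787.02 is 1.5% + $2.96/unit.
Additional duty on 1787.02 from Pelay: +25.5%. Applied ad valorem rate: 1.5% + 25.5% = 27%.
Duty = $311,359.14 × 27% + 1,917 × $2.96 = $89,741.29.
Total = $1,727.35 + $33,828.93 + $89,741.29 = $125,297.57.

$125,297.57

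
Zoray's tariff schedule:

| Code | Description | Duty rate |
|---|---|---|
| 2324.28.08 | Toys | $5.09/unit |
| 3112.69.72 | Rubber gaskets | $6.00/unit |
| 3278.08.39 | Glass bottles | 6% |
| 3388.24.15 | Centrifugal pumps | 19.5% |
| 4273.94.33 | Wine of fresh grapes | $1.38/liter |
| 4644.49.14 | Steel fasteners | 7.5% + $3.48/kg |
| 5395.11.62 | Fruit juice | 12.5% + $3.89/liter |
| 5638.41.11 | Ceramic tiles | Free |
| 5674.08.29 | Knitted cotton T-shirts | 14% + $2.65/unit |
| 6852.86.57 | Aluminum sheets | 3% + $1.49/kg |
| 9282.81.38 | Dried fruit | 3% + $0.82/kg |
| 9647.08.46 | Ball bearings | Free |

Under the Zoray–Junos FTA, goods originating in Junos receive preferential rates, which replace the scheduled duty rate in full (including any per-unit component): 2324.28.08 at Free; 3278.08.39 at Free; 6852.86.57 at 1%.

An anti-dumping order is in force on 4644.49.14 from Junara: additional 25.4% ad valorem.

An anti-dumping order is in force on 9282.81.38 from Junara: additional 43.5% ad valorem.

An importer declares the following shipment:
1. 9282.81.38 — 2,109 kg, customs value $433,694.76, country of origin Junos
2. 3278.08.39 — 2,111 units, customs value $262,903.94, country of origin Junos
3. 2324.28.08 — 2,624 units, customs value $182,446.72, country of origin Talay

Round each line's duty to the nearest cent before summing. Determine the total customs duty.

Line 1 (9282.81.38, Junos, 2,109 kg, $433,694.76):
Base rate for 9282.81.38 is 3% + $0.82/kg.
Origin Junos is the FTA partner but 9282.81.38 is not on the preference list; base rate stands.
The additional-duty order on 9282.81.38 targets Junara, not Junos; it does not apply.
Duty = $433,694.76 × 3% + 2,109 × $0.82 = $14,740.22.
Line 2 (3278.08.39, Junos, 2,111 units, $262,903.94):
Base rate for 3278.08.39 is 6%.
Origin Junos qualifies under the Zoray–Junos agreement and 3278.08.39 is covered: preferential rate Free applies instead.
Duty = $262,903.94 × 0% = $0.00.
Line 3 (2324.28.08, Talay, 2,624 units, $182,446.72):
Base rate for 2324.28.08 is $5.09/unit.
2324.28.08 has an FTA preferential rate, but origin Talay is not Junos; base rate stands.
Duty = 2,624 × $5.09 = $13,356.16.
Total = $14,740.22 + $0.00 + $13,356.16 = $28,096.38.

$28,096.38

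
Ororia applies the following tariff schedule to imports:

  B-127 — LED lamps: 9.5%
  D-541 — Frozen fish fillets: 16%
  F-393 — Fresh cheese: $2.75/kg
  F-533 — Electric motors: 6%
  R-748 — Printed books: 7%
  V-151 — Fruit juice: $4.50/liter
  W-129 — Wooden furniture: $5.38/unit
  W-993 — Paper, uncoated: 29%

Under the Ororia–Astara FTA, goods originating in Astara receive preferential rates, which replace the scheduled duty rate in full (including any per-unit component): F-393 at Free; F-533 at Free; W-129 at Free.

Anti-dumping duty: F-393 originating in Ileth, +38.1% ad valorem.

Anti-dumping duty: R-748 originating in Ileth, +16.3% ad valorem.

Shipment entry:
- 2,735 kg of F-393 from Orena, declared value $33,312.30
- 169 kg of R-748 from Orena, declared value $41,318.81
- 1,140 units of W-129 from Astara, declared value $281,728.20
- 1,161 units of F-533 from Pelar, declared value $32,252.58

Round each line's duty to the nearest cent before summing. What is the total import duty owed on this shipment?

$12,348.72

Line 1 (F-393, Orena, 2,735 kg, $33,312.30):
Base rate for F-393 is $2.75/kg.
F-393 has an FTA preferential rate, but origin Orena is not Astara; base rate stands.
The additional-duty order on F-393 targets Ileth, not Orena; it does not apply.
Duty = 2,735 × $2.75 = $7,521.25.
Line 2 (R-748, Orena, 169 kg, $41,318.81):
Base rate for R-748 is 7%.
The additional-duty order on R-748 targets Ileth, not Orena; it does not apply.
Duty = $41,318.81 × 7% = $2,892.32.
Line 3 (W-129, Astara, 1,140 units, $281,728.20):
Base rate for W-129 is $5.38/unit.
Origin Astara qualifies under the Ororia–Astara agreement and W-129 is covered: preferential rate Free applies instead.
Duty = $281,728.20 × 0% = $0.00.
Line 4 (F-533, Pelar, 1,161 units, $32,252.58):
Base rate for F-533 is 6%.
F-533 has an FTA preferential rate, but origin Pelar is not Astara; base rate stands.
Duty = $32,252.58 × 6% = $1,935.15.
Total = $7,521.25 + $2,892.32 + $0.00 + $1,935.15 = $12,348.72.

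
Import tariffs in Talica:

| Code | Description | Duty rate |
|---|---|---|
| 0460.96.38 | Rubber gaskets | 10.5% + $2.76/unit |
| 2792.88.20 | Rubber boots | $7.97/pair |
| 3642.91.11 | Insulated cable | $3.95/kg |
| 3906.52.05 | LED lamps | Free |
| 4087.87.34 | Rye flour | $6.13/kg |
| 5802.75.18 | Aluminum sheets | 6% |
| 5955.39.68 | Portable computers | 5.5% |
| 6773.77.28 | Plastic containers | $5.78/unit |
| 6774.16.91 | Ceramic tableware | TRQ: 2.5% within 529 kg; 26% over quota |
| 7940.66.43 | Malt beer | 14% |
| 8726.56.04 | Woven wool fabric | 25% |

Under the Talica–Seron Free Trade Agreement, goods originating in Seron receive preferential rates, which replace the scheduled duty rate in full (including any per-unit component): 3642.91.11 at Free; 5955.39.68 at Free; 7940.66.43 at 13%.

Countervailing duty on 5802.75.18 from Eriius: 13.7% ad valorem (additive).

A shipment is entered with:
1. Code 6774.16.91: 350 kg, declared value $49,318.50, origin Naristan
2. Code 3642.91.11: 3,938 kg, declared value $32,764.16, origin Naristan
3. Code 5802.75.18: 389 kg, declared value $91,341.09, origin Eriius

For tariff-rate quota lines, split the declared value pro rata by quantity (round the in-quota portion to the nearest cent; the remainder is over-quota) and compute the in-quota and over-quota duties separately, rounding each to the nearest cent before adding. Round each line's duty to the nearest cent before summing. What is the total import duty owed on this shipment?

$34,782.25

Line 1 (6774.16.91, Naristan, 350 kg, $49,318.50):
Code 6774.16.91 is under a tariff-rate quota (threshold 529 kg). Quantity 350 kg is within the quota, so the in-quota rate 2.5% applies to the full value.
Duty = $49,318.50 × 2.5% = $1,232.96.
Line 2 (3642.91.11, Naristan, 3,938 kg, $32,764.16):
Base rate for 3642.91.11 is $3.95/kg.
3642.91.11 has an FTA preferential rate, but origin Naristan is not Seron; base rate stands.
Duty = 3,938 × $3.95 = $15,555.10.
Line 3 (5802.75.18, Eriius, 389 kg, $91,341.09):
Base rate for 5802.75.18 is 6%.
Additional duty on 5802.75.18 from Eriius: +13.7%. Applied ad valorem rate: 6% + 13.7% = 19.7%.
Duty = $91,341.09 × 19.7% = $17,994.19.
Total = $1,232.96 + $15,555.10 + $17,994.19 = $34,782.25.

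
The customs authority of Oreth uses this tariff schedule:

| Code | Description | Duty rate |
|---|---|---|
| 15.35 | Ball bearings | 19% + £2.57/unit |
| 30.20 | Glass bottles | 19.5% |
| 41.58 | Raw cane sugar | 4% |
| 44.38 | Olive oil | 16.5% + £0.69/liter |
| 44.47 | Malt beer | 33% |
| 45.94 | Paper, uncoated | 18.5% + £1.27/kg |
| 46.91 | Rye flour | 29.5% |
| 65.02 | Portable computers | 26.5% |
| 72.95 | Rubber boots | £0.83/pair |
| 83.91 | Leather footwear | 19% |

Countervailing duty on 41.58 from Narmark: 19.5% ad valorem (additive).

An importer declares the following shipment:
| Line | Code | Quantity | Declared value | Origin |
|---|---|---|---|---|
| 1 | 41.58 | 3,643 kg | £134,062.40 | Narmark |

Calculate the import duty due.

Line 1 (41.58, Narmark, 3,643 kg, £134,062.40):
Base rate for 41.58 is 4%.
Additional duty on 41.58 from Narmark: +19.5%. Applied ad valorem rate: 4% + 19.5% = 23.5%.
Duty = £134,062.40 × 23.5% = £31,504.66.

£31,504.66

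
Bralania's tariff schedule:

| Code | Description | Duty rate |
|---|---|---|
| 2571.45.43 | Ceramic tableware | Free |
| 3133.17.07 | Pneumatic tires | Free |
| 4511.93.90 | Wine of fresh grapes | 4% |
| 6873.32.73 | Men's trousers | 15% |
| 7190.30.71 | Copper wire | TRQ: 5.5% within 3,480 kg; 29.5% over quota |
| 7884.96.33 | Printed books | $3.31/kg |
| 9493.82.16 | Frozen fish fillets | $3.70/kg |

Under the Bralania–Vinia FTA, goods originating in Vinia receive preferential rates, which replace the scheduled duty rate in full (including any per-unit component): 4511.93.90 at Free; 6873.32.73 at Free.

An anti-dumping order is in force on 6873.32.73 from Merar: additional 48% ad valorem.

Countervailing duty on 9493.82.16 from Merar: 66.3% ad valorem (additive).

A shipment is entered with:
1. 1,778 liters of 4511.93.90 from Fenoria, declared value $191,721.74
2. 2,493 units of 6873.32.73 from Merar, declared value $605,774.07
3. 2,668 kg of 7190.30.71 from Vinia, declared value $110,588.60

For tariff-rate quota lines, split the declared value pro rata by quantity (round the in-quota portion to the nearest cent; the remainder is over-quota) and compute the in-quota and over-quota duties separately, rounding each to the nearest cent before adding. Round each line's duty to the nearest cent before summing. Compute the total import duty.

Line 1 (4511.93.90, Fenoria, 1,778 liters, $191,721.74):
Base rate for 4511.93.90 is 4%.
4511.93.90 has an FTA preferential rate, but origin Fenoria is not Vinia; base rate stands.
Duty = $191,721.74 × 4% = $7,668.87.
Line 2 (6873.32.73, Merar, 2,493 units, $605,774.07):
Base rate for 6873.32.73 is 15%.
6873.32.73 has an FTA preferential rate, but origin Merar is not Vinia; base rate stands.
Additional duty on 6873.32.73 from Merar: +48%. Applied ad valorem rate: 15% + 48% = 63%.
Duty = $605,774.07 × 63% = $381,637.66.
Line 3 (7190.30.71, Vinia, 2,668 kg, $110,588.60):
Code 7190.30.71 is under a tariff-rate quota (threshold 3,480 kg). Quantity 2,668 kg is within the quota, so the in-quota rate 5.5% applies to the full value.
Duty = $110,588.60 × 5.5% = $6,082.37.
Total = $7,668.87 + $381,637.66 + $6,082.37 = $395,388.90.

$395,388.90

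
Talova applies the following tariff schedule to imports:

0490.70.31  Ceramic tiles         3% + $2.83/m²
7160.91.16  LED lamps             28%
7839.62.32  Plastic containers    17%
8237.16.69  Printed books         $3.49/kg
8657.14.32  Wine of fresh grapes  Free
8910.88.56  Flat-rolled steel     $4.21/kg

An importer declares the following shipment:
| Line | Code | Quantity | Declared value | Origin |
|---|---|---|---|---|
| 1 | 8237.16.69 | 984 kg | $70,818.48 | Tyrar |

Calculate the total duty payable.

Line 1 (8237.16.69, Tyrar, 984 kg, $70,818.48):
Base rate for 8237.16.69 is $3.49/kg.
Duty = 984 × $3.49 = $3,434.16.

$3,434.16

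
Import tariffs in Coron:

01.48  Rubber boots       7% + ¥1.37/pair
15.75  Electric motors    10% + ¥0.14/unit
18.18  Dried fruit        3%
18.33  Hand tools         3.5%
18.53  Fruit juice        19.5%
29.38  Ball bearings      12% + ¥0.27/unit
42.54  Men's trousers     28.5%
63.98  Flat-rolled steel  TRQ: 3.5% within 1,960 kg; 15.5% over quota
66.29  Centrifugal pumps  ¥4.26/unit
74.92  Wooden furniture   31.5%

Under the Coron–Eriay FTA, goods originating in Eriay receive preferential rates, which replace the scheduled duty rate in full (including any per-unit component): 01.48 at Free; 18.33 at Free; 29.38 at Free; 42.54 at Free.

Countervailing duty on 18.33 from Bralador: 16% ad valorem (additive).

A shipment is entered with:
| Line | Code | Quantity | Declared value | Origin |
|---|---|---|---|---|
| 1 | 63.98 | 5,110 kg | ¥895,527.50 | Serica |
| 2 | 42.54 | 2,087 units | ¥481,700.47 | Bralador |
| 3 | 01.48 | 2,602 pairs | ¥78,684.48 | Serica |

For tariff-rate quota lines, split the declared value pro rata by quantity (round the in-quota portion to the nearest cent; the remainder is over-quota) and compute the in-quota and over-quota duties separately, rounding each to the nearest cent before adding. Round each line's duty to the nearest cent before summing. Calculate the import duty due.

Line 1 (63.98, Serica, 5,110 kg, ¥895,527.50):
Code 63.98 is under a tariff-rate quota (threshold 1,960 kg). In-quota: 1,960 kg at 3.5%; over-quota: 3,150 kg at 15.5%.
Pro-rata value split: in-quota = ¥895,527.50 × 1,960/5,110 = ¥343,490.00; over-quota = ¥895,527.50 − ¥343,490.00 = ¥552,037.50.
In-quota duty = ¥343,490.00 × 3.5% = ¥12,022.15. Over-quota duty = ¥552,037.50 × 15.5% = ¥85,565.81.
Line duty = ¥12,022.15 + ¥85,565.81 = ¥97,587.96.
Line 2 (42.54, Bralador, 2,087 units, ¥481,700.47):
Base rate for 42.54 is 28.5%.
42.54 has an FTA preferential rate, but origin Bralador is not Eriay; base rate stands.
Duty = ¥481,700.47 × 28.5% = ¥137,284.63.
Line 3 (01.48, Serica, 2,602 pairs, ¥78,684.48):
Base rate for 01.48 is 7% + ¥1.37/pair.
01.48 has an FTA preferential rate, but origin Serica is not Eriay; base rate stands.
Duty = ¥78,684.48 × 7% + 2,602 × ¥1.37 = ¥9,072.65.
Total = ¥97,587.96 + ¥137,284.63 + ¥9,072.65 = ¥243,945.24.

¥243,945.24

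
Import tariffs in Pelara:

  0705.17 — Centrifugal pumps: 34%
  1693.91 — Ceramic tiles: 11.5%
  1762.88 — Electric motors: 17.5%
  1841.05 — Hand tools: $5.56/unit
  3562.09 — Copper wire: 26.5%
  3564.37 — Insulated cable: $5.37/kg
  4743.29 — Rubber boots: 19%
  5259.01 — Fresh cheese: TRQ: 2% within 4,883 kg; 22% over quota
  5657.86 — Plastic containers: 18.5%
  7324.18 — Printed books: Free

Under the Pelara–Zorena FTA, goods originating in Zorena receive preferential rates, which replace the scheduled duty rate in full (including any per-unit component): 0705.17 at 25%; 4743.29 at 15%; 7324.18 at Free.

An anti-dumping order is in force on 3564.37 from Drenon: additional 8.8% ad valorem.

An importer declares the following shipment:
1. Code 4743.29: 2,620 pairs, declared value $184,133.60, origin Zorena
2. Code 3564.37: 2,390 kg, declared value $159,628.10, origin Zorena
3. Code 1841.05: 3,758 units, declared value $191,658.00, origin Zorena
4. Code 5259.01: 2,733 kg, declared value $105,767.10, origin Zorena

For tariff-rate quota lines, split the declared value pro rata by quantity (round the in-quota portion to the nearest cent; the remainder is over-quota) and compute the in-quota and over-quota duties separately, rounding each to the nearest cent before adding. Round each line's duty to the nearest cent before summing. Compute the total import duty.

Line 1 (4743.29, Zorena, 2,620 pairs, $184,133.60):
Base rate for 4743.29 is 19%.
Origin Zorena qualifies under the Pelara–Zorena agreement and 4743.29 is covered: preferential rate 15% applies instead.
Duty = $184,133.60 × 15% = $27,620.04.
Line 2 (3564.37, Zorena, 2,390 kg, $159,628.10):
Base rate for 3564.37 is $5.37/kg.
Origin Zorena is the FTA partner but 3564.37 is not on the preference list; base rate stands.
The additional-duty order on 3564.37 targets Drenon, not Zorena; it does not apply.
Duty = 2,390 × $5.37 = $12,834.30.
Line 3 (1841.05, Zorena, 3,758 units, $191,658.00):
Base rate for 1841.05 is $5.56/unit.
Origin Zorena is the FTA partner but 1841.05 is not on the preference list; base rate stands.
Duty = 3,758 × $5.56 = $20,894.48.
Line 4 (5259.01, Zorena, 2,733 kg, $105,767.10):
Code 5259.01 is under a tariff-rate quota (threshold 4,883 kg). Quantity 2,733 kg is within the quota, so the in-quota rate 2% applies to the full value.
Duty = $105,767.10 × 2% = $2,115.34.
Total = $27,620.04 + $12,834.30 + $20,894.48 + $2,115.34 = $63,464.16.

$63,464.16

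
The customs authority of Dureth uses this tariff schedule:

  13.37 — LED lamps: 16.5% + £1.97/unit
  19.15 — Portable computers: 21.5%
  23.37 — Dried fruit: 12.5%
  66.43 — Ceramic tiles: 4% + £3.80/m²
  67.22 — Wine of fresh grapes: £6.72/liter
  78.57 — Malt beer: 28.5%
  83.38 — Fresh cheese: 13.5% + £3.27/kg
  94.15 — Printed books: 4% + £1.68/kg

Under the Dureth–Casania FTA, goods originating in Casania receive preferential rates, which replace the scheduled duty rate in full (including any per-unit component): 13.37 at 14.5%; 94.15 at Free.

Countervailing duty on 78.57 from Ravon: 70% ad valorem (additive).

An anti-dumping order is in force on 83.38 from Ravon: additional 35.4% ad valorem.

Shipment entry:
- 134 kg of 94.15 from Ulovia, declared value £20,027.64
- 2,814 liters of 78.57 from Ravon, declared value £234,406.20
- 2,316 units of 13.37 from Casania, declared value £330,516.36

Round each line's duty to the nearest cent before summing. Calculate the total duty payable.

£279,841.21

Line 1 (94.15, Ulovia, 134 kg, £20,027.64):
Base rate for 94.15 is 4% + £1.68/kg.
94.15 has an FTA preferential rate, but origin Ulovia is not Casania; base rate stands.
Duty = £20,027.64 × 4% + 134 × £1.68 = £1,026.23.
Line 2 (78.57, Ravon, 2,814 liters, £234,406.20):
Base rate for 78.57 is 28.5%.
Additional duty on 78.57 from Ravon: +70%. Applied ad valorem rate: 28.5% + 70% = 98.5%.
Duty = £234,406.20 × 98.5% = £230,890.11.
Line 3 (13.37, Casania, 2,316 units, £330,516.36):
Base rate for 13.37 is 16.5% + £1.97/unit.
Origin Casania qualifies under the Dureth–Casania agreement and 13.37 is covered: preferential rate 14.5% applies instead.
Duty = £330,516.36 × 14.5% = £47,924.87.
Total = £1,026.23 + £230,890.11 + £47,924.87 = £279,841.21.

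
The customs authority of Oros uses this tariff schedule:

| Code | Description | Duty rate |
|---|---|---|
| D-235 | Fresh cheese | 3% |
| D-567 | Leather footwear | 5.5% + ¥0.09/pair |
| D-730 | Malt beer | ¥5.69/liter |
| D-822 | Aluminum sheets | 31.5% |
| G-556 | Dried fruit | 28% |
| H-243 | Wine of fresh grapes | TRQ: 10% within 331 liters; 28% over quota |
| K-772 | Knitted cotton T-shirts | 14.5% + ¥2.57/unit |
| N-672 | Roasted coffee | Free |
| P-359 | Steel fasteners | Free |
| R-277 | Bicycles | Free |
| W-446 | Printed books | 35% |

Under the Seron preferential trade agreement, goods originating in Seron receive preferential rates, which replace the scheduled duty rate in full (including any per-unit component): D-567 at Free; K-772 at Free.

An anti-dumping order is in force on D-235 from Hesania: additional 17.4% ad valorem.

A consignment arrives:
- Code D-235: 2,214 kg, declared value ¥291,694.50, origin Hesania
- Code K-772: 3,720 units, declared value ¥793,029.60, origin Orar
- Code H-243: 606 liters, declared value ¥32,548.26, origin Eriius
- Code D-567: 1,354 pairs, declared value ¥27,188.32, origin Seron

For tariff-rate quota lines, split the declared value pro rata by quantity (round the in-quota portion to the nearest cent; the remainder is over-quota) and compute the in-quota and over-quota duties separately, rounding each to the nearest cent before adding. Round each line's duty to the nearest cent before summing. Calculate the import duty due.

Line 1 (D-235, Hesania, 2,214 kg, ¥291,694.50):
Base rate for D-235 is 3%.
Additional duty on D-235 from Hesania: +17.4%. Applied ad valorem rate: 3% + 17.4% = 20.4%.
Duty = ¥291,694.50 × 20.4% = ¥59,505.68.
Line 2 (K-772, Orar, 3,720 units, ¥793,029.60):
Base rate for K-772 is 14.5% + ¥2.57/unit.
K-772 has an FTA preferential rate, but origin Orar is not Seron; base rate stands.
Duty = ¥793,029.60 × 14.5% + 3,720 × ¥2.57 = ¥124,549.69.
Line 3 (H-243, Eriius, 606 liters, ¥32,548.26):
Code H-243 is under a tariff-rate quota (threshold 331 liters). In-quota: 331 liters at 10%; over-quota: 275 liters at 28%.
Pro-rata value split: in-quota = ¥32,548.26 × 331/606 = ¥17,778.01; over-quota = ¥32,548.26 − ¥17,778.01 = ¥14,770.25.
In-quota duty = ¥17,778.01 × 10% = ¥1,777.80. Over-quota duty = ¥14,770.25 × 28% = ¥4,135.67.
Line duty = ¥1,777.80 + ¥4,135.67 = ¥5,913.47.
Line 4 (D-567, Seron, 1,354 pairs, ¥27,188.32):
Base rate for D-567 is 5.5% + ¥0.09/pair.
Origin Seron qualifies under the Oros–Seron agreement and D-567 is covered: preferential rate Free applies instead.
Duty = ¥27,188.32 × 0% = ¥0.00.
Total = ¥59,505.68 + ¥124,549.69 + ¥5,913.47 + ¥0.00 = ¥189,968.84.

¥189,968.84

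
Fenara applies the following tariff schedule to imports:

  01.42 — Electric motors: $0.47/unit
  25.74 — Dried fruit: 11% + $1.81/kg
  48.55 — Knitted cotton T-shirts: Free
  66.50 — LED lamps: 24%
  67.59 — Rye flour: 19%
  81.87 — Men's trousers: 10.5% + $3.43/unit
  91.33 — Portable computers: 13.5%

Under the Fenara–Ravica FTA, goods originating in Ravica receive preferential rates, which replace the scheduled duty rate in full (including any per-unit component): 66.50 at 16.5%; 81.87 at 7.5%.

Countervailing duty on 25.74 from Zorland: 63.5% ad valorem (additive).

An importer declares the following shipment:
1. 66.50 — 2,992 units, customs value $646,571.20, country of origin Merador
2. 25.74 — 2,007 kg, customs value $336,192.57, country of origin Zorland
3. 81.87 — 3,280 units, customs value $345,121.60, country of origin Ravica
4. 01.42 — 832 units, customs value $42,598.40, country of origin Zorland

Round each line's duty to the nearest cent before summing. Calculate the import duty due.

Line 1 (66.50, Merador, 2,992 units, $646,571.20):
Base rate for 66.50 is 24%.
66.50 has an FTA preferential rate, but origin Merador is not Ravica; base rate stands.
Duty = $646,571.20 × 24% = $155,177.09.
Line 2 (25.74, Zorland, 2,007 kg, $336,192.57):
Base rate for 25.74 is 11% + $1.81/kg.
Additional duty on 25.74 from Zorland: +63.5%. Applied ad valorem rate: 11% + 63.5% = 74.5%.
Duty = $336,192.57 × 74.5% + 2,007 × $1.81 = $254,096.13.
Line 3 (81.87, Ravica, 3,280 units, $345,121.60):
Base rate for 81.87 is 10.5% + $3.43/unit.
Origin Ravica qualifies under the Fenara–Ravica agreement and 81.87 is covered: preferential rate 7.5% applies instead.
Duty = $345,121.60 × 7.5% = $25,884.12.
Line 4 (01.42, Zorland, 832 units, $42,598.40):
Base rate for 01.42 is $0.47/unit.
Duty = 832 × $0.47 = $391.04.
Total = $155,177.09 + $254,096.13 + $25,884.12 + $391.04 = $435,548.38.

$435,548.38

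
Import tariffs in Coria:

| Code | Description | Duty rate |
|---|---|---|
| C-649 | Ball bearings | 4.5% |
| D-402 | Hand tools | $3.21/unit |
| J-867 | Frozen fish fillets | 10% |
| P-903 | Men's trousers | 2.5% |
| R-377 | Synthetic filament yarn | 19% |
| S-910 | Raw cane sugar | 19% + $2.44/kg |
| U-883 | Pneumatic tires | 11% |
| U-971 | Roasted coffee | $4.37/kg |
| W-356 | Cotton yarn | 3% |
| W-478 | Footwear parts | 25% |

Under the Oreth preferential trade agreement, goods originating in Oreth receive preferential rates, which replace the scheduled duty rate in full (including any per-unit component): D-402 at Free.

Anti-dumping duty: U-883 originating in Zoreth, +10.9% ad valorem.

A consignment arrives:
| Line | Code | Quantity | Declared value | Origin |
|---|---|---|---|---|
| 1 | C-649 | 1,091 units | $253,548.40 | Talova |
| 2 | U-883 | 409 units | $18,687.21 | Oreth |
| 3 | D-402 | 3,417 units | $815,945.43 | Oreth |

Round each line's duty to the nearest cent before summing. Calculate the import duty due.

$13,465.27

Line 1 (C-649, Talova, 1,091 units, $253,548.40):
Base rate for C-649 is 4.5%.
Duty = $253,548.40 × 4.5% = $11,409.68.
Line 2 (U-883, Oreth, 409 units, $18,687.21):
Base rate for U-883 is 11%.
Origin Oreth is the FTA partner but U-883 is not on the preference list; base rate stands.
The additional-duty order on U-883 targets Zoreth, not Oreth; it does not apply.
Duty = $18,687.21 × 11% = $2,055.59.
Line 3 (D-402, Oreth, 3,417 units, $815,945.43):
Base rate for D-402 is $3.21/unit.
Origin Oreth qualifies under the Coria–Oreth agreement and D-402 is covered: preferential rate Free applies instead.
Duty = $815,945.43 × 0% = $0.00.
Total = $11,409.68 + $2,055.59 + $0.00 = $13,465.27.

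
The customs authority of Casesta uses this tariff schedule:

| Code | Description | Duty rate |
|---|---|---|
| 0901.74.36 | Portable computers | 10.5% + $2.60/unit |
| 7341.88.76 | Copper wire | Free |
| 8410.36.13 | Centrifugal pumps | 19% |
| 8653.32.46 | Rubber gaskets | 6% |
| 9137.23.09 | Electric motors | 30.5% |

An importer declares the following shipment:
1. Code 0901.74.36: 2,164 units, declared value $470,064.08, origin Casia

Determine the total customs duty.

Line 1 (0901.74.36, Casia, 2,164 units, $470,064.08):
Base rate for 0901.74.36 is 10.5% + $2.60/unit.
Duty = $470,064.08 × 10.5% + 2,164 × $2.60 = $54,983.13.

$54,983.13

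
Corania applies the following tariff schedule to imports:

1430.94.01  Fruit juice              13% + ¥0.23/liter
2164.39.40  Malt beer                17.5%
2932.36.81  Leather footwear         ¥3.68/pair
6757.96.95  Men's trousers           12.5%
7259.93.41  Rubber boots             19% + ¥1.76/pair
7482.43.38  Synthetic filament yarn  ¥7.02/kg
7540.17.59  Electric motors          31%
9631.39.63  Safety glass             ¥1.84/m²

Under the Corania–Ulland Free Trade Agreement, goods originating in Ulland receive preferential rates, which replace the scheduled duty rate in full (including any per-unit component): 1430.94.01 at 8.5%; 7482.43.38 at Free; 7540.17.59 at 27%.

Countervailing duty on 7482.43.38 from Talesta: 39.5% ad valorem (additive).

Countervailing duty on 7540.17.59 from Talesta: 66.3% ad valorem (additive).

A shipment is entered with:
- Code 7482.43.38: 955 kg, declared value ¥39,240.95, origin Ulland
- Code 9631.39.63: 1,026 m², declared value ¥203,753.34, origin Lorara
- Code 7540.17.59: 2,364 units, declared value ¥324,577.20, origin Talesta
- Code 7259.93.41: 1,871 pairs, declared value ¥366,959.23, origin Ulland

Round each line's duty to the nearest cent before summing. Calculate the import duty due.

¥390,716.67

Line 1 (7482.43.38, Ulland, 955 kg, ¥39,240.95):
Base rate for 7482.43.38 is ¥7.02/kg.
Origin Ulland qualifies under the Corania–Ulland agreement and 7482.43.38 is covered: preferential rate Free applies instead.
The additional-duty order on 7482.43.38 targets Talesta, not Ulland; it does not apply.
Duty = ¥39,240.95 × 0% = ¥0.00.
Line 2 (9631.39.63, Lorara, 1,026 m², ¥203,753.34):
Base rate for 9631.39.63 is ¥1.84/m².
Duty = 1,026 × ¥1.84 = ¥1,887.84.
Line 3 (7540.17.59, Talesta, 2,364 units, ¥324,577.20):
Base rate for 7540.17.59 is 31%.
7540.17.59 has an FTA preferential rate, but origin Talesta is not Ulland; base rate stands.
Additional duty on 7540.17.59 from Talesta: +66.3%. Applied ad valorem rate: 31% + 66.3% = 97.3%.
Duty = ¥324,577.20 × 97.3% = ¥315,813.62.
Line 4 (7259.93.41, Ulland, 1,871 pairs, ¥366,959.23):
Base rate for 7259.93.41 is 19% + ¥1.76/pair.
Origin Ulland is the FTA partner but 7259.93.41 is not on the preference list; base rate stands.
Duty = ¥366,959.23 × 19% + 1,871 × ¥1.76 = ¥73,015.21.
Total = ¥0.00 + ¥1,887.84 + ¥315,813.62 + ¥73,015.21 = ¥390,716.67.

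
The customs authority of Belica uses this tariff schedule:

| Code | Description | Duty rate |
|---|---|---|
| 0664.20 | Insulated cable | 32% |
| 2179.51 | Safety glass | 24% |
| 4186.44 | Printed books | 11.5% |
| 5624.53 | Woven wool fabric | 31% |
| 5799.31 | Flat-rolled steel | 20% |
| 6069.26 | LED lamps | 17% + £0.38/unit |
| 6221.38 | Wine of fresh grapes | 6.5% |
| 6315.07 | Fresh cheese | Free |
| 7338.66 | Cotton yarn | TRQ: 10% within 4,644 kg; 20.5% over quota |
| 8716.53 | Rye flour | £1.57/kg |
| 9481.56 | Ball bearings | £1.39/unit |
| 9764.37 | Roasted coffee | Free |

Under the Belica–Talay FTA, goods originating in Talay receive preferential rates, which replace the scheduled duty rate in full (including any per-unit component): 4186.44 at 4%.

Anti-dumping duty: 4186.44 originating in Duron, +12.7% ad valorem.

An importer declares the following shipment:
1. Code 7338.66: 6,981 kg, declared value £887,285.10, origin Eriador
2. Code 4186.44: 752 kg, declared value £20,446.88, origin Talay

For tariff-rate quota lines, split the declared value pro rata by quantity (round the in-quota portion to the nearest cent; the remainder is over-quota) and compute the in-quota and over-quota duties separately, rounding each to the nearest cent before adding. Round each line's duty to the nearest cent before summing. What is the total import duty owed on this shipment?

Line 1 (7338.66, Eriador, 6,981 kg, £887,285.10):
Code 7338.66 is under a tariff-rate quota (threshold 4,644 kg). In-quota: 4,644 kg at 10%; over-quota: 2,337 kg at 20.5%.
Pro-rata value split: in-quota = £887,285.10 × 4,644/6,981 = £590,252.40; over-quota = £887,285.10 − £590,252.40 = £297,032.70.
In-quota duty = £590,252.40 × 10% = £59,025.24. Over-quota duty = £297,032.70 × 20.5% = £60,891.70.
Line duty = £59,025.24 + £60,891.70 = £119,916.94.
Line 2 (4186.44, Talay, 752 kg, £20,446.88):
Base rate for 4186.44 is 11.5%.
Origin Talay qualifies under the Belica–Talay agreement and 4186.44 is covered: preferential rate 4% applies instead.
The additional-duty order on 4186.44 targets Duron, not Talay; it does not apply.
Duty = £20,446.88 × 4% = £817.88.
Total = £119,916.94 + £817.88 = £120,734.82.

£120,734.82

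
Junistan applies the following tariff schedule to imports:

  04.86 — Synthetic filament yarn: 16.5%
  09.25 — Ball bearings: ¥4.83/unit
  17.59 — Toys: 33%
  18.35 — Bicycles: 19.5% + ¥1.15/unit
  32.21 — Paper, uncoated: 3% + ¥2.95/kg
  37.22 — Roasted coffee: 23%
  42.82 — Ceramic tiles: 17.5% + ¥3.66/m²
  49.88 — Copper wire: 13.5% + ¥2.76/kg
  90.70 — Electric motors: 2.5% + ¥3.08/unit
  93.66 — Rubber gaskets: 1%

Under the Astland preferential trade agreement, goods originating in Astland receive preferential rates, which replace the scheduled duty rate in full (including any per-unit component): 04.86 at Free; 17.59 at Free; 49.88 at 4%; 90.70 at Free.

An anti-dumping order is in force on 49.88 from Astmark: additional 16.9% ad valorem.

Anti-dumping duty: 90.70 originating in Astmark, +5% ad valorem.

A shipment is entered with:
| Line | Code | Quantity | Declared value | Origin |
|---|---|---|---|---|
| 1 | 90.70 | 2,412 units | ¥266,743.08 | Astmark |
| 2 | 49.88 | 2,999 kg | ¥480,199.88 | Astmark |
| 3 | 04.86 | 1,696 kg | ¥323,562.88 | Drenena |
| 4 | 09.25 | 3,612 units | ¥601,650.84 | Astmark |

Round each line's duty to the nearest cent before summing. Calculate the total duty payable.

Line 1 (90.70, Astmark, 2,412 units, ¥266,743.08):
Base rate for 90.70 is 2.5% + ¥3.08/unit.
90.70 has an FTA preferential rate, but origin Astmark is not Astland; base rate stands.
Additional duty on 90.70 from Astmark: +5%. Applied ad valorem rate: 2.5% + 5% = 7.5%.
Duty = ¥266,743.08 × 7.5% + 2,412 × ¥3.08 = ¥27,434.69.
Line 2 (49.88, Astmark, 2,999 kg, ¥480,199.88):
Base rate for 49.88 is 13.5% + ¥2.76/kg.
49.88 has an FTA preferential rate, but origin Astmark is not Astland; base rate stands.
Additional duty on 49.88 from Astmark: +16.9%. Applied ad valorem rate: 13.5% + 16.9% = 30.4%.
Duty = ¥480,199.88 × 30.4% + 2,999 × ¥2.76 = ¥154,258.00.
Line 3 (04.86, Drenena, 1,696 kg, ¥323,562.88):
Base rate for 04.86 is 16.5%.
04.86 has an FTA preferential rate, but origin Drenena is not Astland; base rate stands.
Duty = ¥323,562.88 × 16.5% = ¥53,387.88.
Line 4 (09.25, Astmark, 3,612 units, ¥601,650.84):
Base rate for 09.25 is ¥4.83/unit.
Duty = 3,612 × ¥4.83 = ¥17,445.96.
Total = ¥27,434.69 + ¥154,258.00 + ¥53,387.88 + ¥17,445.96 = ¥252,526.53.

¥252,526.53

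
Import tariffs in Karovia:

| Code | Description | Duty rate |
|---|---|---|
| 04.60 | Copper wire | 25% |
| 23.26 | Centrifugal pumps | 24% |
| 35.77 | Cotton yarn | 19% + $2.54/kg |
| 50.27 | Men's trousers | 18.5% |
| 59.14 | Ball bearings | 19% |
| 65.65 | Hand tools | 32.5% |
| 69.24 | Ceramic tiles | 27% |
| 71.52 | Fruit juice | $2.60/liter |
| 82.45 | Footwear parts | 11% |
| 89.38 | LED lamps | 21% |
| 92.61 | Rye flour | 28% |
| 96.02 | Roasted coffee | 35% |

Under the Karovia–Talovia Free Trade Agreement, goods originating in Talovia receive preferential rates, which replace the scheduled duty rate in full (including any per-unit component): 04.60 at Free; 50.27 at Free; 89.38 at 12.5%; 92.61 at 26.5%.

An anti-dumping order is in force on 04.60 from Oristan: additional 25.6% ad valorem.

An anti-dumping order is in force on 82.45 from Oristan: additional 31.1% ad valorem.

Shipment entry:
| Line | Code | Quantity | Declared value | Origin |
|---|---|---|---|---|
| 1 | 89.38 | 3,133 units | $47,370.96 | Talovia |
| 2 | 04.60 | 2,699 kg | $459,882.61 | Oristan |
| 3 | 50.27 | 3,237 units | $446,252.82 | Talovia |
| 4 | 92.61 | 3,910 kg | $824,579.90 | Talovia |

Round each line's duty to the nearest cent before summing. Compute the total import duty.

$457,135.64

Line 1 (89.38, Talovia, 3,133 units, $47,370.96):
Base rate for 89.38 is 21%.
Origin Talovia qualifies under the Karovia–Talovia agreement and 89.38 is covered: preferential rate 12.5% applies instead.
Duty = $47,370.96 × 12.5% = $5,921.37.
Line 2 (04.60, Oristan, 2,699 kg, $459,882.61):
Base rate for 04.60 is 25%.
04.60 has an FTA preferential rate, but origin Oristan is not Talovia; base rate stands.
Additional duty on 04.60 from Oristan: +25.6%. Applied ad valorem rate: 25% + 25.6% = 50.6%.
Duty = $459,882.61 × 50.6% = $232,700.60.
Line 3 (50.27, Talovia, 3,237 units, $446,252.82):
Base rate for 50.27 is 18.5%.
Origin Talovia qualifies under the Karovia–Talovia agreement and 50.27 is covered: preferential rate Free applies instead.
Duty = $446,252.82 × 0% = $0.00.
Line 4 (92.61, Talovia, 3,910 kg, $824,579.90):
Base rate for 92.61 is 28%.
Origin Talovia qualifies under the Karovia–Talovia agreement and 92.61 is covered: preferential rate 26.5% applies instead.
Duty = $824,579.90 × 26.5% = $218,513.67.
Total = $5,921.37 + $232,700.60 + $0.00 + $218,513.67 = $457,135.64.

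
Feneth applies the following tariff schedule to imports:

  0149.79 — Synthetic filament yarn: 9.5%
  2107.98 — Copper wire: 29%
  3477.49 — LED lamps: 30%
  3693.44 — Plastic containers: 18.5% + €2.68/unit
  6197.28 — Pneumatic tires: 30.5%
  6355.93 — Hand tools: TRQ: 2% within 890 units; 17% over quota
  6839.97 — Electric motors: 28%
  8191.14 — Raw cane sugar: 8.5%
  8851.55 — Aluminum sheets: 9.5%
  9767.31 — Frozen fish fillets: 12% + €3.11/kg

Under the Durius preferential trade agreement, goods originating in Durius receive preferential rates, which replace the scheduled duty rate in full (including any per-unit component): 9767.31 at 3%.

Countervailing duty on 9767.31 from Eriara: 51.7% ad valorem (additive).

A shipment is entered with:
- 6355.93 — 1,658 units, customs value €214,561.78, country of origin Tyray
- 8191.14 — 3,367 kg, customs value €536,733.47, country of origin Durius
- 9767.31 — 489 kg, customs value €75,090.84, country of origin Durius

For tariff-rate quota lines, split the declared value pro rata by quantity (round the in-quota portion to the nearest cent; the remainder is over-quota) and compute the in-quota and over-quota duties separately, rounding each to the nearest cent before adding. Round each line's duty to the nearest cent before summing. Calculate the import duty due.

€67,074.34

Line 1 (6355.93, Tyray, 1,658 units, €214,561.78):
Code 6355.93 is under a tariff-rate quota (threshold 890 units). In-quota: 890 units at 2%; over-quota: 768 units at 17%.
Pro-rata value split: in-quota = €214,561.78 × 890/1,658 = €115,174.90; over-quota = €214,561.78 − €115,174.90 = €99,386.88.
In-quota duty = €115,174.90 × 2% = €2,303.50. Over-quota duty = €99,386.88 × 17% = €16,895.77.
Line duty = €2,303.50 + €16,895.77 = €19,199.27.
Line 2 (8191.14, Durius, 3,367 kg, €536,733.47):
Base rate for 8191.14 is 8.5%.
Origin Durius is the FTA partner but 8191.14 is not on the preference list; base rate stands.
Duty = €536,733.47 × 8.5% = €45,622.34.
Line 3 (9767.31, Durius, 489 kg, €75,090.84):
Base rate for 9767.31 is 12% + €3.11/kg.
Origin Durius qualifies under the Feneth–Durius agreement and 9767.31 is covered: preferential rate 3% applies instead.
The additional-duty order on 9767.31 targets Eriara, not Durius; it does not apply.
Duty = €75,090.84 × 3% = €2,252.73.
Total = €19,199.27 + €45,622.34 + €2,252.73 = €67,074.34.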